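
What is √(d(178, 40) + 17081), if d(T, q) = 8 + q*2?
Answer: √17169 ≈ 131.03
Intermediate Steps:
d(T, q) = 8 + 2*q
√(d(178, 40) + 17081) = √((8 + 2*40) + 17081) = √((8 + 80) + 17081) = √(88 + 17081) = √17169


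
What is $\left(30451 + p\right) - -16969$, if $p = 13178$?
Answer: $60598$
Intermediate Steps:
$\left(30451 + p\right) - -16969 = \left(30451 + 13178\right) - -16969 = 43629 + 16969 = 60598$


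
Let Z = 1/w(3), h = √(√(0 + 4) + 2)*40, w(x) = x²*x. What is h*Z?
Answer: 80/27 ≈ 2.9630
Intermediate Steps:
w(x) = x³
h = 80 (h = √(√4 + 2)*40 = √(2 + 2)*40 = √4*40 = 2*40 = 80)
Z = 1/27 (Z = 1/(3³) = 1/27 ≈ 0.037037)
h*Z = 80*(1/27) = 80/27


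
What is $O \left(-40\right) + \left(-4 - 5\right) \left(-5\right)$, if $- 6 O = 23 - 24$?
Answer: $\frac{115}{3} \approx 38.333$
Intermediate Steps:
$O = \frac{1}{6}$ ($O = - \frac{23 - 24}{6} = \left(- \frac{1}{6}\right) \left(-1\right) = \frac{1}{6} \approx 0.16667$)
$O \left(-40\right) + \left(-4 - 5\right) \left(-5\right) = \frac{1}{6} \left(-40\right) + \left(-4 - 5\right) \left(-5\right) = - \frac{20}{3} - -45 = - \frac{20}{3} + 45 = \frac{115}{3}$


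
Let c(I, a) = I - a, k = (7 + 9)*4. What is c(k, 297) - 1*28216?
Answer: -28449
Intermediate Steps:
k = 64 (k = 16*4 = 64)
c(k, 297) - 1*28216 = (64 - 1*297) - 1*28216 = (64 - 297) - 28216 = -233 - 28216 = -28449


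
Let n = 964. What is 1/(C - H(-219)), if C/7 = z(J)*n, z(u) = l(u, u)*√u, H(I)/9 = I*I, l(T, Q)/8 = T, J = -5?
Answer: I/(-431649*I + 269920*√5) ≈ -7.8395e-7 + 1.0962e-6*I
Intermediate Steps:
l(T, Q) = 8*T
H(I) = 9*I² (H(I) = 9*(I*I) = 9*I²)
z(u) = 8*u^(3/2) (z(u) = (8*u)*√u = 8*u^(3/2))
C = -269920*I*√5 (C = 7*((8*(-5)^(3/2))*964) = 7*((8*(-5*I*√5))*964) = 7*(-40*I*√5*964) = 7*(-38560*I*√5) = -269920*I*√5 ≈ -6.0356e+5*I)
1/(C - H(-219)) = 1/(-269920*I*√5 - 9*(-219)²) = 1/(-269920*I*√5 - 9*47961) = 1/(-269920*I*√5 - 1*431649) = 1/(-269920*I*√5 - 431649) = 1/(-431649 - 269920*I*√5)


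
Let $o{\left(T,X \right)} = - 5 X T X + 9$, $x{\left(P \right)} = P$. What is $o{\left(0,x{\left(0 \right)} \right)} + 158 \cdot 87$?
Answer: $13755$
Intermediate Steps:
$o{\left(T,X \right)} = 9 - 5 T X^{2}$ ($o{\left(T,X \right)} = - 5 T X X + 9 = - 5 T X^{2} + 9 = 9 - 5 T X^{2}$)
$o{\left(0,x{\left(0 \right)} \right)} + 158 \cdot 87 = \left(9 - 0 \cdot 0^{2}\right) + 158 \cdot 87 = \left(9 - 0 \cdot 0\right) + 13746 = \left(9 + 0\right) + 13746 = 9 + 13746 = 13755$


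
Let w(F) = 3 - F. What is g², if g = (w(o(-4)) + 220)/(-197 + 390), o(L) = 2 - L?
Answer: 47089/37249 ≈ 1.2642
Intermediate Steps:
g = 217/193 (g = ((3 - (2 - 1*(-4))) + 220)/(-197 + 390) = ((3 - (2 + 4)) + 220)/193 = ((3 - 1*6) + 220)*(1/193) = ((3 - 6) + 220)*(1/193) = (-3 + 220)*(1/193) = 217*(1/193) = 217/193 ≈ 1.1244)
g² = (217/193)² = 47089/37249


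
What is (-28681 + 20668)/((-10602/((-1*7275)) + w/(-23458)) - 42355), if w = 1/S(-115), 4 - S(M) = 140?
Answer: 20664053676400/109221999167261 ≈ 0.18919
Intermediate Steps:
S(M) = -136 (S(M) = 4 - 1*140 = 4 - 140 = -136)
w = -1/136 (w = 1/(-136) = -1/136 ≈ -0.0073529)
(-28681 + 20668)/((-10602/((-1*7275)) + w/(-23458)) - 42355) = (-28681 + 20668)/((-10602/((-1*7275)) - 1/136/(-23458)) - 42355) = -8013/((-10602/(-7275) - 1/136*(-1/23458)) - 42355) = -8013/((-10602*(-1/7275) + 1/3190288) - 42355) = -8013/((3534/2425 + 1/3190288) - 42355) = -8013/(11274480217/7736448400 - 42355) = -8013/(-327665997501783/7736448400) = -8013*(-7736448400/327665997501783) = 20664053676400/109221999167261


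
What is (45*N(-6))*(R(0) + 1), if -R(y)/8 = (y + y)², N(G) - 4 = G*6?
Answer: -1440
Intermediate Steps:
N(G) = 4 + 6*G (N(G) = 4 + G*6 = 4 + 6*G)
R(y) = -32*y² (R(y) = -8*(y + y)² = -8*4*y² = -32*y²)
(45*N(-6))*(R(0) + 1) = (45*(4 + 6*(-6)))*(-32*0² + 1) = (45*(4 - 36))*(-32*0 + 1) = (45*(-32))*(0 + 1) = -1440*1 = -1440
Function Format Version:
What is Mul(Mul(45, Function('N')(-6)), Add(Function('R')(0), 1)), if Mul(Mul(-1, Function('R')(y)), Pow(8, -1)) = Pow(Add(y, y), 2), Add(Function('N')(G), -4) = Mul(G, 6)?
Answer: -1440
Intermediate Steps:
Function('N')(G) = Add(4, Mul(6, G)) (Function('N')(G) = Add(4, Mul(G, 6)) = Add(4, Mul(6, G)))
Function('R')(y) = Mul(-32, Pow(y, 2)) (Function('R')(y) = Mul(-8, Pow(Add(y, y), 2)) = Mul(-8, Pow(Mul(2, y), 2)) = Mul(-8, Mul(4, Pow(y, 2))) = Mul(-32, Pow(y, 2)))
Mul(Mul(45, Function('N')(-6)), Add(Function('R')(0), 1)) = Mul(Mul(45, Add(4, Mul(6, -6))), Add(Mul(-32, Pow(0, 2)), 1)) = Mul(Mul(45, Add(4, -36)), Add(Mul(-32, 0), 1)) = Mul(Mul(45, -32), Add(0, 1)) = Mul(-1440, 1) = -1440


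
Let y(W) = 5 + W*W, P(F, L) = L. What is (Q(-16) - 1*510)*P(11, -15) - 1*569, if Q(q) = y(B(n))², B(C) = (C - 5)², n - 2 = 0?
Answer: -103859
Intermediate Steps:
n = 2 (n = 2 + 0 = 2)
B(C) = (-5 + C)²
y(W) = 5 + W²
Q(q) = 7396 (Q(q) = (5 + ((-5 + 2)²)²)² = (5 + ((-3)²)²)² = (5 + 9²)² = (5 + 81)² = 86² = 7396)
(Q(-16) - 1*510)*P(11, -15) - 1*569 = (7396 - 1*510)*(-15) - 1*569 = (7396 - 510)*(-15) - 569 = 6886*(-15) - 569 = -103290 - 569 = -103859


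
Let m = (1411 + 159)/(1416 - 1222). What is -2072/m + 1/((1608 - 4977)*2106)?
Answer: -1426004392961/5569664490 ≈ -256.03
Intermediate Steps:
m = 785/97 (m = 1570/194 = 1570*(1/194) = 785/97 ≈ 8.0928)
-2072/m + 1/((1608 - 4977)*2106) = -2072/785/97 + 1/((1608 - 4977)*2106) = -2072*97/785 + (1/2106)/(-3369) = -200984/785 - 1/3369*1/2106 = -200984/785 - 1/7095114 = -1426004392961/5569664490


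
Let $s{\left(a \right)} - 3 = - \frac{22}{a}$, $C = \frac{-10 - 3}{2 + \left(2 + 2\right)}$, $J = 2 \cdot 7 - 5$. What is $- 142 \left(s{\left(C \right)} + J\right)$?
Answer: $- \frac{40896}{13} \approx -3145.8$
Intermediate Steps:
$J = 9$ ($J = 14 - 5 = 9$)
$C = - \frac{13}{6}$ ($C = - \frac{13}{2 + 4} = - \frac{13}{6} \approx -2.1667$)
$s{\left(a \right)} = 3 - \frac{22}{a}$
$- 142 \left(s{\left(C \right)} + J\right) = - 142 \left(\left(3 - \frac{22}{- \frac{13}{6}}\right) + 9\right) = - 142 \left(\left(3 - - \frac{132}{13}\right) + 9\right) = - 142 \left(\left(3 + \frac{132}{13}\right) + 9\right) = - 142 \left(\frac{171}{13} + 9\right) = \left(-142\right) \frac{288}{13} = - \frac{40896}{13}$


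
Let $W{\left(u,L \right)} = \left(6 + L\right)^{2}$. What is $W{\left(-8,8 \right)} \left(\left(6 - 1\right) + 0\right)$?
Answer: $980$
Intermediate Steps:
$W{\left(-8,8 \right)} \left(\left(6 - 1\right) + 0\right) = \left(6 + 8\right)^{2} \left(\left(6 - 1\right) + 0\right) = 14^{2} \left(5 + 0\right) = 196 \cdot 5 = 980$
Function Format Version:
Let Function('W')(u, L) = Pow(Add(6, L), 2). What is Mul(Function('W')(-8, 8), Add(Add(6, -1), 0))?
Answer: 980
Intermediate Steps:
Mul(Function('W')(-8, 8), Add(Add(6, -1), 0)) = Mul(Pow(Add(6, 8), 2), Add(Add(6, -1), 0)) = Mul(Pow(14, 2), Add(5, 0)) = Mul(196, 5) = 980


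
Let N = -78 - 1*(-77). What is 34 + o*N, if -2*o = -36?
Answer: 16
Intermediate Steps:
N = -1 (N = -78 + 77 = -1)
o = 18 (o = -½*(-36) = 18)
34 + o*N = 34 + 18*(-1) = 34 - 18 = 16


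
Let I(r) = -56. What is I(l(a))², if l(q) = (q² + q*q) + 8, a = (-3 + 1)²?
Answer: 3136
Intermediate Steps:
a = 4 (a = (-2)² = 4)
l(q) = 8 + 2*q² (l(q) = (q² + q²) + 8 = 2*q² + 8 = 8 + 2*q²)
I(l(a))² = (-56)² = 3136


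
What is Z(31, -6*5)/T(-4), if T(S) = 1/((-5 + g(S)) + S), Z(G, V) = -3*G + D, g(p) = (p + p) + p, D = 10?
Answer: 1743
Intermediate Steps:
g(p) = 3*p (g(p) = 2*p + p = 3*p)
Z(G, V) = 10 - 3*G (Z(G, V) = -3*G + 10 = 10 - 3*G)
T(S) = 1/(-5 + 4*S) (T(S) = 1/((-5 + 3*S) + S) = 1/(-5 + 4*S))
Z(31, -6*5)/T(-4) = (10 - 3*31)/(1/(-5 + 4*(-4))) = (10 - 93)/(1/(-5 - 16)) = -83/(1/(-21)) = -83/(-1/21) = -83*(-21) = 1743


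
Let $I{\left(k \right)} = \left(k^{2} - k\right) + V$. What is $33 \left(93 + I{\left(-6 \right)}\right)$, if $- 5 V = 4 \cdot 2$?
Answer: $\frac{22011}{5} \approx 4402.2$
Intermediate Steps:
$V = - \frac{8}{5}$ ($V = - \frac{4 \cdot 2}{5} = \left(- \frac{1}{5}\right) 8 = - \frac{8}{5} \approx -1.6$)
$I{\left(k \right)} = - \frac{8}{5} + k^{2} - k$ ($I{\left(k \right)} = \left(k^{2} - k\right) - \frac{8}{5} = - \frac{8}{5} + k^{2} - k$)
$33 \left(93 + I{\left(-6 \right)}\right) = 33 \left(93 - \left(- \frac{22}{5} - 36\right)\right) = 33 \left(93 + \left(- \frac{8}{5} + 36 + 6\right)\right) = 33 \left(93 + \frac{202}{5}\right) = 33 \cdot \frac{667}{5} = \frac{22011}{5}$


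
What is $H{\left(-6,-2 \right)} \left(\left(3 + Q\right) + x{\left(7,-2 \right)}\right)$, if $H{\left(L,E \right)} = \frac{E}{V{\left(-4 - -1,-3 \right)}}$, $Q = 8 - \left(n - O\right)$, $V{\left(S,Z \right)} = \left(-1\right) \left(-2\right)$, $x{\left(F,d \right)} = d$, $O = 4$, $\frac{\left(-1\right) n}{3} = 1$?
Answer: $-16$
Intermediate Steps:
$n = -3$ ($n = \left(-3\right) 1 = -3$)
$V{\left(S,Z \right)} = 2$
$Q = 15$ ($Q = 8 - \left(-3 - 4\right) = 8 - -7 = 8 + 7 = 15$)
$H{\left(L,E \right)} = \frac{E}{2}$
$H{\left(-6,-2 \right)} \left(\left(3 + Q\right) + x{\left(7,-2 \right)}\right) = \frac{1}{2} \left(-2\right) \left(\left(3 + 15\right) - 2\right) = - (18 - 2) = \left(-1\right) 16 = -16$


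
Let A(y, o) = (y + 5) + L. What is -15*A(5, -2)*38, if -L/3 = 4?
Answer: 1140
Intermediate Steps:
L = -12 (L = -3*4 = -12)
A(y, o) = -7 + y (A(y, o) = (y + 5) - 12 = (5 + y) - 12 = -7 + y)
-15*A(5, -2)*38 = -15*(-7 + 5)*38 = -15*(-2)*38 = 30*38 = 1140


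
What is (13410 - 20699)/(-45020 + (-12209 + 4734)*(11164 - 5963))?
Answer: 7289/38922495 ≈ 0.00018727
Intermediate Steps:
(13410 - 20699)/(-45020 + (-12209 + 4734)*(11164 - 5963)) = -7289/(-45020 - 7475*5201) = -7289/(-45020 - 38877475) = -7289/(-38922495) = -7289*(-1/38922495) = 7289/38922495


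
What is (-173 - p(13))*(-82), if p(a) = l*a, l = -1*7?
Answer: 6724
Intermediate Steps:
l = -7
p(a) = -7*a
(-173 - p(13))*(-82) = (-173 - (-7)*13)*(-82) = (-173 - 1*(-91))*(-82) = (-173 + 91)*(-82) = -82*(-82) = 6724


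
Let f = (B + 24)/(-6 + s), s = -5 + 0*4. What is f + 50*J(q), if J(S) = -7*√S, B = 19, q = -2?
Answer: -43/11 - 350*I*√2 ≈ -3.9091 - 494.97*I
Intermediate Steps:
s = -5 (s = -5 + 0 = -5)
f = -43/11 (f = (19 + 24)/(-6 - 5) = 43/(-11) = 43*(-1/11) = -43/11 ≈ -3.9091)
f + 50*J(q) = -43/11 + 50*(-7*I*√2) = -43/11 - 350*I*√2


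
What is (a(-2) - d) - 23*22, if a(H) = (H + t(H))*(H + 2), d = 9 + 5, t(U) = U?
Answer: -520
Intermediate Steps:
d = 14
a(H) = 2*H*(2 + H) (a(H) = (H + H)*(H + 2) = (2*H)*(2 + H) = 2*H*(2 + H))
(a(-2) - d) - 23*22 = (2*(-2)*(2 - 2) - 1*14) - 23*22 = (2*(-2)*0 - 14) - 506 = (0 - 14) - 506 = -14 - 506 = -520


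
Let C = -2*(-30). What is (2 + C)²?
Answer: 3844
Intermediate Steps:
C = 60
(2 + C)² = (2 + 60)² = 62² = 3844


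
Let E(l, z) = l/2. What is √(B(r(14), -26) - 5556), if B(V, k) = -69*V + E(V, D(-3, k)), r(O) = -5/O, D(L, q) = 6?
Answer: I*√1084181/14 ≈ 74.374*I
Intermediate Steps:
E(l, z) = l/2 (E(l, z) = l*(½) = l/2)
B(V, k) = -137*V/2 (B(V, k) = -69*V + V/2 = -137*V/2)
√(B(r(14), -26) - 5556) = √(-(-685)/(2*14) - 5556) = √(-137/2*(-5/14) - 5556) = √(685/28 - 5556) = √(-154883/28) = I*√1084181/14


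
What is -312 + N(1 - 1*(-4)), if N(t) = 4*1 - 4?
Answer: -312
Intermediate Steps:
N(t) = 0 (N(t) = 4 - 4 = 0)
-312 + N(1 - 1*(-4)) = -312 + 0 = -312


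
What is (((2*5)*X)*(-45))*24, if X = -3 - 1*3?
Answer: 64800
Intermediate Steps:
X = -6 (X = -3 - 3 = -6)
(((2*5)*X)*(-45))*24 = (((2*5)*(-6))*(-45))*24 = ((10*(-6))*(-45))*24 = -60*(-45)*24 = 2700*24 = 64800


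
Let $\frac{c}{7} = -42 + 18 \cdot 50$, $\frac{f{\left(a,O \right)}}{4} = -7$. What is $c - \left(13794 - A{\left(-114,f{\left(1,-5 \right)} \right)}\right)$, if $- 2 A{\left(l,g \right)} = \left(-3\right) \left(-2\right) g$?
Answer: $-7704$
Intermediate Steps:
$f{\left(a,O \right)} = -28$ ($f{\left(a,O \right)} = 4 \left(-7\right) = -28$)
$A{\left(l,g \right)} = - 3 g$ ($A{\left(l,g \right)} = - \frac{\left(-3\right) \left(-2\right) g}{2} = - \frac{6 g}{2} = - 3 g$)
$c = 6006$ ($c = 7 \left(-42 + 18 \cdot 50\right) = 7 \left(-42 + 900\right) = 7 \cdot 858 = 6006$)
$c - \left(13794 - A{\left(-114,f{\left(1,-5 \right)} \right)}\right) = 6006 - \left(13794 - \left(-3\right) \left(-28\right)\right) = 6006 - \left(13794 - 84\right) = 6006 - 13710 = -7704$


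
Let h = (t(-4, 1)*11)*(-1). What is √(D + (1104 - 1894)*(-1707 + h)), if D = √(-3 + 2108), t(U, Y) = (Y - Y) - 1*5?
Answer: √(1305080 + √2105) ≈ 1142.4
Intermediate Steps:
t(U, Y) = -5 (t(U, Y) = 0 - 5 = -5)
h = 55 (h = -5*11*(-1) = -55*(-1) = 55)
D = √2105 ≈ 45.880
√(D + (1104 - 1894)*(-1707 + h)) = √(√2105 + (1104 - 1894)*(-1707 + 55)) = √(√2105 - 790*(-1652)) = √(√2105 + 1305080) = √(1305080 + √2105)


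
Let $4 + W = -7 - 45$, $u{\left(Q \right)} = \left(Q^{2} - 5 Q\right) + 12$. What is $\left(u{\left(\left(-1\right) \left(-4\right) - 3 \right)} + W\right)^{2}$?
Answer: $2304$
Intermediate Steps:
$u{\left(Q \right)} = 12 + Q^{2} - 5 Q$
$W = -56$ ($W = -4 - 52 = -56$)
$\left(u{\left(\left(-1\right) \left(-4\right) - 3 \right)} + W\right)^{2} = \left(\left(12 + \left(\left(-1\right) \left(-4\right) - 3\right)^{2} - 5 \left(\left(-1\right) \left(-4\right) - 3\right)\right) - 56\right)^{2} = \left(\left(12 + \left(4 - 3\right)^{2} - 5 \left(4 - 3\right)\right) - 56\right)^{2} = \left(\left(12 + 1^{2} - 5\right) - 56\right)^{2} = \left(\left(12 + 1 - 5\right) - 56\right)^{2} = \left(8 - 56\right)^{2} = \left(-48\right)^{2} = 2304$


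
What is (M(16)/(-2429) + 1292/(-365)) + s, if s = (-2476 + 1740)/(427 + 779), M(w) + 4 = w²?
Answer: -324871832/76372965 ≈ -4.2538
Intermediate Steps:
M(w) = -4 + w²
s = -368/603 (s = -736/1206 = -736*1/1206 = -368/603 ≈ -0.61028)
(M(16)/(-2429) + 1292/(-365)) + s = ((-4 + 16²)/(-2429) + 1292/(-365)) - 368/603 = ((-4 + 256)*(-1/2429) + 1292*(-1/365)) - 368/603 = (252*(-1/2429) - 1292/365) - 368/603 = (-36/347 - 1292/365) - 368/603 = -461464/126655 - 368/603 = -324871832/76372965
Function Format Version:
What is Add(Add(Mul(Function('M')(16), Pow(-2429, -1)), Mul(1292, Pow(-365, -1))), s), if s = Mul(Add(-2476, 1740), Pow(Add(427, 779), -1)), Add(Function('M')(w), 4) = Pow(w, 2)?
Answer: Rational(-324871832, 76372965) ≈ -4.2538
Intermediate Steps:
Function('M')(w) = Add(-4, Pow(w, 2))
s = Rational(-368, 603) (s = Mul(-736, Pow(1206, -1)) = Mul(-736, Rational(1, 1206)) = Rational(-368, 603) ≈ -0.61028)
Add(Add(Mul(Function('M')(16), Pow(-2429, -1)), Mul(1292, Pow(-365, -1))), s) = Add(Add(Mul(Add(-4, Pow(16, 2)), Pow(-2429, -1)), Mul(1292, Pow(-365, -1))), Rational(-368, 603)) = Add(Add(Mul(Add(-4, 256), Rational(-1, 2429)), Mul(1292, Rational(-1, 365))), Rational(-368, 603)) = Add(Add(Mul(252, Rational(-1, 2429)), Rational(-1292, 365)), Rational(-368, 603)) = Add(Add(Rational(-36, 347), Rational(-1292, 365)), Rational(-368, 603)) = Add(Rational(-461464, 126655), Rational(-368, 603)) = Rational(-324871832, 76372965)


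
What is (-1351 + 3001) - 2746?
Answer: -1096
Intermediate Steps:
(-1351 + 3001) - 2746 = 1650 - 2746 = -1096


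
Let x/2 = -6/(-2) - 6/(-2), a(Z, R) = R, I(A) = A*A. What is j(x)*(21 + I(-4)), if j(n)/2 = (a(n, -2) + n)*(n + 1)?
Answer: 9620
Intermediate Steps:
I(A) = A²
x = 12 (x = 2*(-6/(-2) - 6/(-2)) = 2*(-6*(-½) - 6*(-½)) = 2*(3 + 3) = 2*6 = 12)
j(n) = 2*(1 + n)*(-2 + n) (j(n) = 2*((-2 + n)*(n + 1)) = 2*((-2 + n)*(1 + n)) = 2*((1 + n)*(-2 + n)) = 2*(1 + n)*(-2 + n))
j(x)*(21 + I(-4)) = (-4 - 2*12 + 2*12²)*(21 + (-4)²) = (-4 - 24 + 2*144)*(21 + 16) = (-4 - 24 + 288)*37 = 260*37 = 9620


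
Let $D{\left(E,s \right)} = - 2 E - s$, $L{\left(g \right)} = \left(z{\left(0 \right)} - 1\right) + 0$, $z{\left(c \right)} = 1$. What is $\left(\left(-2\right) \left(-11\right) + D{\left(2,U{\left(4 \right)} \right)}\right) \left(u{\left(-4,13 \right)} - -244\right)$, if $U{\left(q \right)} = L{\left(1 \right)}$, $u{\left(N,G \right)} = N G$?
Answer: $3456$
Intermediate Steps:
$L{\left(g \right)} = 0$ ($L{\left(g \right)} = \left(1 - 1\right) + 0 = 0 + 0 = 0$)
$u{\left(N,G \right)} = G N$
$U{\left(q \right)} = 0$
$D{\left(E,s \right)} = - s - 2 E$
$\left(\left(-2\right) \left(-11\right) + D{\left(2,U{\left(4 \right)} \right)}\right) \left(u{\left(-4,13 \right)} - -244\right) = \left(\left(-2\right) \left(-11\right) - 4\right) \left(13 \left(-4\right) - -244\right) = \left(22 + \left(0 - 4\right)\right) \left(-52 + 244\right) = \left(22 - 4\right) 192 = 18 \cdot 192 = 3456$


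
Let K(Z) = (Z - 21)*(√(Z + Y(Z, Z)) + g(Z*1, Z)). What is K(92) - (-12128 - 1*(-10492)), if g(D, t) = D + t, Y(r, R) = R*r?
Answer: 14700 + 142*√2139 ≈ 21267.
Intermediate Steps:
K(Z) = (-21 + Z)*(√(Z + Z²) + 2*Z) (K(Z) = (Z - 21)*(√(Z + Z*Z) + (Z*1 + Z)) = (-21 + Z)*(√(Z + Z²) + (Z + Z)) = (-21 + Z)*(√(Z + Z²) + 2*Z))
K(92) - (-12128 - 1*(-10492)) = (-42*92 - 21*2*√23*√(1 + 92) + 2*92² + 92*√(92*(1 + 92))) - (-12128 - 1*(-10492)) = (-3864 - 21*2*√2139 + 2*8464 + 92*√(92*93)) - (-12128 + 10492) = (-3864 - 42*√2139 + 16928 + 92*√8556) - 1*(-1636) = (-3864 - 42*√2139 + 16928 + 92*(2*√2139)) + 1636 = (-3864 - 42*√2139 + 16928 + 184*√2139) + 1636 = (13064 + 142*√2139) + 1636 = 14700 + 142*√2139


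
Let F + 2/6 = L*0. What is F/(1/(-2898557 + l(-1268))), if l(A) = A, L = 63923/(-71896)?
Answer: 2899825/3 ≈ 9.6661e+5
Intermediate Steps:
L = -63923/71896 (L = 63923*(-1/71896) = -63923/71896 ≈ -0.88910)
F = -⅓ (F = -⅓ - 63923/71896*0 = -⅓ + 0 = -⅓ ≈ -0.33333)
F/(1/(-2898557 + l(-1268))) = -1/(3*(1/(-2898557 - 1268))) = -1/(3*(1/(-2899825))) = -1/(3*(-1/2899825)) = -⅓*(-2899825) = 2899825/3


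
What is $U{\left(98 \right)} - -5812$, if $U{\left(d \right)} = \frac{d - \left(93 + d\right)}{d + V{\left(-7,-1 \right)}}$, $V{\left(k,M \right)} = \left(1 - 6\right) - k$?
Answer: $\frac{581107}{100} \approx 5811.1$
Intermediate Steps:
$V{\left(k,M \right)} = -5 - k$ ($V{\left(k,M \right)} = \left(1 - 6\right) - k = -5 - k$)
$U{\left(d \right)} = - \frac{93}{2 + d}$ ($U{\left(d \right)} = \frac{d - \left(93 + d\right)}{d - -2} = - \frac{93}{d + \left(-5 + 7\right)} = - \frac{93}{d + 2} = - \frac{93}{2 + d}$)
$U{\left(98 \right)} - -5812 = - \frac{93}{2 + 98} - -5812 = - \frac{93}{100} + 5812 = \frac{581107}{100}$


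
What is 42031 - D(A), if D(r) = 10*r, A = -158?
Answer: 43611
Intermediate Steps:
42031 - D(A) = 42031 - 10*(-158) = 42031 - 1*(-1580) = 42031 + 1580 = 43611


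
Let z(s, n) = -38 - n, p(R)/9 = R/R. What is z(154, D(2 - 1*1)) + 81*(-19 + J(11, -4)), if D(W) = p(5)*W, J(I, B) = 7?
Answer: -1019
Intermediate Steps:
p(R) = 9 (p(R) = 9*(R/R) = 9*1 = 9)
D(W) = 9*W
z(154, D(2 - 1*1)) + 81*(-19 + J(11, -4)) = (-38 - 9*(2 - 1*1)) + 81*(-19 + 7) = (-38 - 9*(2 - 1)) + 81*(-12) = (-38 - 9) - 972 = -47 - 972 = -1019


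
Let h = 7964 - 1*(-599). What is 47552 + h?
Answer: 56115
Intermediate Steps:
h = 8563 (h = 7964 + 599 = 8563)
47552 + h = 47552 + 8563 = 56115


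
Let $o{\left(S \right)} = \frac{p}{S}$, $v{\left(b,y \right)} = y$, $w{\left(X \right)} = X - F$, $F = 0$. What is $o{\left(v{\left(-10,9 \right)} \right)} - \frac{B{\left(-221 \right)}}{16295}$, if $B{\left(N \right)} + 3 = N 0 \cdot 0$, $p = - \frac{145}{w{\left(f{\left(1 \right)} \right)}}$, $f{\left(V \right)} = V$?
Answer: $- \frac{2362748}{146655} \approx -16.111$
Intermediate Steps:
$w{\left(X \right)} = X$ ($w{\left(X \right)} = X - 0 = X + 0 = X$)
$p = -145$ ($p = - \frac{145}{1} = \left(-145\right) 1 = -145$)
$B{\left(N \right)} = -3$ ($B{\left(N \right)} = -3 + N 0 \cdot 0 = -3 + 0 \cdot 0 = -3 + 0 = -3$)
$o{\left(S \right)} = - \frac{145}{S}$
$o{\left(v{\left(-10,9 \right)} \right)} - \frac{B{\left(-221 \right)}}{16295} = - \frac{145}{9} - - \frac{3}{16295} = - \frac{145}{9} + \frac{3}{16295} = - \frac{2362748}{146655}$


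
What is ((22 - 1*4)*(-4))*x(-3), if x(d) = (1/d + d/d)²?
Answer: -32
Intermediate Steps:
x(d) = (1 + 1/d)² (x(d) = (1/d + 1)² = (1 + 1/d)²)
((22 - 1*4)*(-4))*x(-3) = ((22 - 1*4)*(-4))*((1 - 3)²/(-3)²) = ((22 - 4)*(-4))*((⅑)*(-2)²) = (18*(-4))*((⅑)*4) = -72*4/9 = -32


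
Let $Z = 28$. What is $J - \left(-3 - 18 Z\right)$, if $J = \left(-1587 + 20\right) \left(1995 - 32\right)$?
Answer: $-3075514$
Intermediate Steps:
$J = -3076021$ ($J = \left(-1567\right) 1963 = -3076021$)
$J - \left(-3 - 18 Z\right) = -3076021 - \left(-3 - 504\right) = -3076021 - -507 = -3076021 + 507 = -3075514$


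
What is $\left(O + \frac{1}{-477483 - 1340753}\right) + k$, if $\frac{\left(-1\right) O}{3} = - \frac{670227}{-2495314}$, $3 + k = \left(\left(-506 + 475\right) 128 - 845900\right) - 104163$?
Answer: $- \frac{2164261227024828783}{2268534873052} \approx -9.5404 \cdot 10^{5}$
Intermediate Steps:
$k = -954034$ ($k = -3 - \left(950063 - \left(-506 + 475\right) 128\right) = -3 - 954031 = -954034$)
$O = - \frac{2010681}{2495314}$ ($O = - 3 \left(- \frac{670227}{-2495314}\right) = - 3 \left(\left(-670227\right) \left(- \frac{1}{2495314}\right)\right) = \left(-3\right) \frac{670227}{2495314} = - \frac{2010681}{2495314} \approx -0.80578$)
$\left(O + \frac{1}{-477483 - 1340753}\right) + k = \left(- \frac{2010681}{2495314} + \frac{1}{-477483 - 1340753}\right) - 954034 = \left(- \frac{2010681}{2495314} + \frac{1}{-1818236}\right) - 954034 = \left(- \frac{2010681}{2495314} - \frac{1}{1818236}\right) - 954034 = - \frac{1827947537015}{2268534873052} - 954034 = - \frac{2164261227024828783}{2268534873052}$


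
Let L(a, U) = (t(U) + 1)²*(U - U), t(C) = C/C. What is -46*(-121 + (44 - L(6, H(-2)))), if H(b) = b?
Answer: 3542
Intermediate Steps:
t(C) = 1
L(a, U) = 0 (L(a, U) = (1 + 1)²*(U - U) = 2²*0 = 4*0 = 0)
-46*(-121 + (44 - L(6, H(-2)))) = -46*(-121 + (44 - 1*0)) = -46*(-121 + (44 + 0)) = -46*(-121 + 44) = -46*(-77) = 3542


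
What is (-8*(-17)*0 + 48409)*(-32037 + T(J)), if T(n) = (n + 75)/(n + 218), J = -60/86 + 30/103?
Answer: -1494600346689651/963722 ≈ -1.5509e+9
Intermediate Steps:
J = -1800/4429 (J = -60*1/86 + 30*(1/103) = -30/43 + 30/103 = -1800/4429 ≈ -0.40641)
T(n) = (75 + n)/(218 + n)
(-8*(-17)*0 + 48409)*(-32037 + T(J)) = (-8*(-17)*0 + 48409)*(-32037 + (75 - 1800/4429)/(218 - 1800/4429)) = (136*0 + 48409)*(-32037 + (330375/4429)/(963722/4429)) = (0 + 48409)*(-32037 + (4429/963722)*(330375/4429)) = 48409*(-32037 + 330375/963722) = 48409*(-30874431339/963722) = -1494600346689651/963722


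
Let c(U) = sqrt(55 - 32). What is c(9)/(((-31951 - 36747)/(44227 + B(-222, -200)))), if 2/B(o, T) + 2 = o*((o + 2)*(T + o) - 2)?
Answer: -227880037656*sqrt(23)/353967097631 ≈ -3.0875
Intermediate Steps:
B(o, T) = 2/(-2 + o*(-2 + (2 + o)*(T + o))) (B(o, T) = 2/(-2 + o*((o + 2)*(T + o) - 2)) = 2/(-2 + o*((2 + o)*(T + o) - 2)) = 2/(-2 + o*(-2 + (2 + o)*(T + o))))
c(U) = sqrt(23)
c(9)/(((-31951 - 36747)/(44227 + B(-222, -200)))) = sqrt(23)/(((-31951 - 36747)/(44227 + 2/(-2 + (-222)**3 - 2*(-222) + 2*(-222)**2 - 200*(-222)**2 + 2*(-200)*(-222))))) = sqrt(23)/((-68698/(44227 + 2/(-2 - 10941048 + 444 + 2*49284 - 200*49284 + 88800)))) = sqrt(23)/((-68698/(44227 + 2/(-2 - 10941048 + 444 + 98568 - 9856800 + 88800)))) = sqrt(23)/((-68698/(44227 + 2/(-20610038)))) = sqrt(23)/((-68698/(44227 + 2*(-1/20610038)))) = sqrt(23)/((-68698/(44227 - 1/10305019))) = sqrt(23)/((-68698/455760075312/10305019)) = sqrt(23)/((-68698*10305019/455760075312)) = sqrt(23)/(-353967097631/227880037656) = sqrt(23)*(-227880037656/353967097631) = -227880037656*sqrt(23)/353967097631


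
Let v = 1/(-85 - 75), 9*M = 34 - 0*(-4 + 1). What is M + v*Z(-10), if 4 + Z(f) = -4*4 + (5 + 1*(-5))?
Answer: 281/72 ≈ 3.9028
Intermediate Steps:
Z(f) = -20 (Z(f) = -4 + (-4*4 + (5 + 1*(-5))) = -4 + (-16 + (5 - 5)) = -4 + (-16 + 0) = -4 - 16 = -20)
M = 34/9 (M = (34 - 0*(-4 + 1))/9 = (34 - 0*(-3))/9 = (34 - 1*0)/9 = (34 + 0)/9 = (1/9)*34 = 34/9 ≈ 3.7778)
v = -1/160 (v = 1/(-160) = -1/160 ≈ -0.0062500)
M + v*Z(-10) = 34/9 - 1/160*(-20) = 34/9 + 1/8 = 281/72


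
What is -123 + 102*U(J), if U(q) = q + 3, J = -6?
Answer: -429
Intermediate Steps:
U(q) = 3 + q
-123 + 102*U(J) = -123 + 102*(3 - 6) = -123 + 102*(-3) = -123 - 306 = -429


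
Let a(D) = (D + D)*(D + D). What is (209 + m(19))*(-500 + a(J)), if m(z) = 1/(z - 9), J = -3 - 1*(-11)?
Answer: -255102/5 ≈ -51020.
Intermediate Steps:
J = 8 (J = -3 + 11 = 8)
a(D) = 4*D² (a(D) = (2*D)*(2*D) = 4*D²)
m(z) = 1/(-9 + z)
(209 + m(19))*(-500 + a(J)) = (209 + 1/(-9 + 19))*(-500 + 4*8²) = (209 + 1/10)*(-500 + 4*64) = (209 + ⅒)*(-500 + 256) = (2091/10)*(-244) = -255102/5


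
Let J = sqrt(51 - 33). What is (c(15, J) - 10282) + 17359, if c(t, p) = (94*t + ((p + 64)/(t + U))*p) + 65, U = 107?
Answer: 521681/61 + 96*sqrt(2)/61 ≈ 8554.4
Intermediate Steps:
J = 3*sqrt(2) (J = sqrt(18) = 3*sqrt(2) ≈ 4.2426)
c(t, p) = 65 + 94*t + p*(64 + p)/(107 + t) (c(t, p) = (94*t + ((p + 64)/(t + 107))*p) + 65 = (94*t + ((64 + p)/(107 + t))*p) + 65 = (94*t + p*(64 + p)/(107 + t)) + 65 = 65 + 94*t + p*(64 + p)/(107 + t))
(c(15, J) - 10282) + 17359 = ((6955 + (3*sqrt(2))**2 + 64*(3*sqrt(2)) + 94*15**2 + 10123*15)/(107 + 15) - 10282) + 17359 = ((6955 + 18 + 192*sqrt(2) + 94*225 + 151845)/122 - 10282) + 17359 = ((6955 + 18 + 192*sqrt(2) + 21150 + 151845)/122 - 10282) + 17359 = ((179968 + 192*sqrt(2))/122 - 10282) + 17359 = ((89984/61 + 96*sqrt(2)/61) - 10282) + 17359 = (-537218/61 + 96*sqrt(2)/61) + 17359 = 521681/61 + 96*sqrt(2)/61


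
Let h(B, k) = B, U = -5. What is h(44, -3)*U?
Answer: -220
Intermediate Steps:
h(44, -3)*U = 44*(-5) = -220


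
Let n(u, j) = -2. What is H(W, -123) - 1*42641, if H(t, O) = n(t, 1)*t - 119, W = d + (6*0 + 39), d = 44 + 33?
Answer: -42992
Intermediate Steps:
d = 77
W = 116 (W = 77 + (6*0 + 39) = 77 + (0 + 39) = 77 + 39 = 116)
H(t, O) = -119 - 2*t (H(t, O) = -2*t - 119 = -119 - 2*t)
H(W, -123) - 1*42641 = (-119 - 2*116) - 1*42641 = (-119 - 232) - 42641 = -351 - 42641 = -42992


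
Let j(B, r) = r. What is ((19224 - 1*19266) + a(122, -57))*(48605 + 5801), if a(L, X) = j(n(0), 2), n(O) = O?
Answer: -2176240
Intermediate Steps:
a(L, X) = 2
((19224 - 1*19266) + a(122, -57))*(48605 + 5801) = ((19224 - 1*19266) + 2)*(48605 + 5801) = ((19224 - 19266) + 2)*54406 = (-42 + 2)*54406 = -40*54406 = -2176240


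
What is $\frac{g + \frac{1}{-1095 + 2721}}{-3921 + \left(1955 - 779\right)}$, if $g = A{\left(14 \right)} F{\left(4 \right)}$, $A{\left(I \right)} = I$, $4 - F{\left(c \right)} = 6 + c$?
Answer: $\frac{136583}{4463370} \approx 0.030601$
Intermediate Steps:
$F{\left(c \right)} = -2 - c$ ($F{\left(c \right)} = 4 - \left(6 + c\right) = -2 - c$)
$g = -84$ ($g = 14 \left(-2 - 4\right) = 14 \left(-6\right) = -84$)
$\frac{g + \frac{1}{-1095 + 2721}}{-3921 + \left(1955 - 779\right)} = \frac{-84 + \frac{1}{-1095 + 2721}}{-3921 + \left(1955 - 779\right)} = \frac{-84 + \frac{1}{1626}}{-3921 + 1176} = \frac{-84 + \frac{1}{1626}}{-2745} = \left(- \frac{136583}{1626}\right) \left(- \frac{1}{2745}\right) = \frac{136583}{4463370}$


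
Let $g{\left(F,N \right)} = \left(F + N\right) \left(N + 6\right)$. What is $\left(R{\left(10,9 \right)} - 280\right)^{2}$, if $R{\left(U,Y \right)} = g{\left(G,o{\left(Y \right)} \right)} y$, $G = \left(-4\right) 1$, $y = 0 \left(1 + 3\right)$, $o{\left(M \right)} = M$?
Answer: $78400$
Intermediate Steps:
$y = 0$ ($y = 0 \cdot 4 = 0$)
$G = -4$
$g{\left(F,N \right)} = \left(6 + N\right) \left(F + N\right)$ ($g{\left(F,N \right)} = \left(F + N\right) \left(6 + N\right) = \left(6 + N\right) \left(F + N\right)$)
$R{\left(U,Y \right)} = 0$ ($R{\left(U,Y \right)} = \left(Y^{2} + 6 \left(-4\right) + 6 Y - 4 Y\right) 0 = \left(Y^{2} - 24 + 6 Y - 4 Y\right) 0 = \left(-24 + Y^{2} + 2 Y\right) 0 = 0$)
$\left(R{\left(10,9 \right)} - 280\right)^{2} = \left(0 - 280\right)^{2} = \left(-280\right)^{2} = 78400$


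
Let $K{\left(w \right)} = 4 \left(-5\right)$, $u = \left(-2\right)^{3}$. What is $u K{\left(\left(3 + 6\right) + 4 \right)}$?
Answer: $160$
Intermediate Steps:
$u = -8$
$K{\left(w \right)} = -20$
$u K{\left(\left(3 + 6\right) + 4 \right)} = \left(-8\right) \left(-20\right) = 160$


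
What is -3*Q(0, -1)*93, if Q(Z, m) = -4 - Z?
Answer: 1116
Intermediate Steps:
-3*Q(0, -1)*93 = -3*(-4 - 1*0)*93 = -3*(-4 + 0)*93 = -3*(-4)*93 = 12*93 = 1116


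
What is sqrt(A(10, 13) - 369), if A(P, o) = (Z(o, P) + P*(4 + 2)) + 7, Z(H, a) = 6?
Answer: 2*I*sqrt(74) ≈ 17.205*I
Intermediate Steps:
A(P, o) = 13 + 6*P (A(P, o) = (6 + P*(4 + 2)) + 7 = (6 + P*6) + 7 = (6 + 6*P) + 7 = 13 + 6*P)
sqrt(A(10, 13) - 369) = sqrt((13 + 6*10) - 369) = sqrt((13 + 60) - 369) = sqrt(73 - 369) = sqrt(-296) = 2*I*sqrt(74)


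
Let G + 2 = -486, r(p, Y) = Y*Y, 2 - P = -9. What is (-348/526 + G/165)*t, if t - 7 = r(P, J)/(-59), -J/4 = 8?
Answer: 95959994/2560305 ≈ 37.480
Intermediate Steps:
J = -32 (J = -4*8 = -32)
P = 11 (P = 2 - 1*(-9) = 2 + 9 = 11)
r(p, Y) = Y**2
G = -488 (G = -2 - 486 = -488)
t = -611/59 (t = 7 + (-32)**2/(-59) = 7 + 1024*(-1/59) = 7 - 1024/59 = -611/59 ≈ -10.356)
(-348/526 + G/165)*t = (-348/526 - 488/165)*(-611/59) = (-348*1/526 - 488*1/165)*(-611/59) = (-174/263 - 488/165)*(-611/59) = -157054/43395*(-611/59) = 95959994/2560305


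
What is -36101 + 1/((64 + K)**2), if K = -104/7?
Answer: -4272047887/118336 ≈ -36101.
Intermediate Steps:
K = -104/7 (K = -104*1/7 = -104/7 ≈ -14.857)
-36101 + 1/((64 + K)**2) = -36101 + 1/((64 - 104/7)**2) = -36101 + 1/((344/7)**2) = -36101 + 1/(118336/49) = -36101 + 49/118336 = -4272047887/118336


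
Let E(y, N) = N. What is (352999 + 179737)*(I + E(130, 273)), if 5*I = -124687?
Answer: -65698068992/5 ≈ -1.3140e+10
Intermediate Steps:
I = -124687/5 (I = (⅕)*(-124687) = -124687/5 ≈ -24937.)
(352999 + 179737)*(I + E(130, 273)) = (352999 + 179737)*(-124687/5 + 273) = 532736*(-123322/5) = -65698068992/5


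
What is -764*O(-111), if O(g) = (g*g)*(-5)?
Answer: 47066220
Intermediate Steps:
O(g) = -5*g**2 (O(g) = g**2*(-5) = -5*g**2)
-764*O(-111) = -(-3820)*(-111)**2 = -(-3820)*12321 = -764*(-61605) = 47066220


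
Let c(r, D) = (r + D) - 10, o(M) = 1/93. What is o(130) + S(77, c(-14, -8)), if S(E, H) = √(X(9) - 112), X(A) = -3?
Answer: 1/93 + I*√115 ≈ 0.010753 + 10.724*I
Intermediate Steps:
o(M) = 1/93
c(r, D) = -10 + D + r (c(r, D) = (D + r) - 10 = -10 + D + r)
S(E, H) = I*√115 (S(E, H) = √(-3 - 112) = √(-115) = I*√115)
o(130) + S(77, c(-14, -8)) = 1/93 + I*√115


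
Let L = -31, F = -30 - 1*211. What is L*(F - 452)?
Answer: 21483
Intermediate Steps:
F = -241 (F = -30 - 211 = -241)
L*(F - 452) = -31*(-241 - 452) = -31*(-693) = 21483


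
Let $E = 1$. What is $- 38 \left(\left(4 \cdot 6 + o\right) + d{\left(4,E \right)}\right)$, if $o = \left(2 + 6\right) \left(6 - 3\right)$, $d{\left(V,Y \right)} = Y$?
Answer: $-1862$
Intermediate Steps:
$o = 24$ ($o = 8 \cdot 3 = 24$)
$- 38 \left(\left(4 \cdot 6 + o\right) + d{\left(4,E \right)}\right) = - 38 \left(\left(4 \cdot 6 + 24\right) + 1\right) = - 38 \left(\left(24 + 24\right) + 1\right) = - 38 \left(48 + 1\right) = \left(-38\right) 49 = -1862$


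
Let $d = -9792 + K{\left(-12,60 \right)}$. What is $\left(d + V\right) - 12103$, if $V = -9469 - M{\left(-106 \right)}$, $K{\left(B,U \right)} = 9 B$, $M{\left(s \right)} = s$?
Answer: $-31366$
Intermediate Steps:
$V = -9363$ ($V = -9469 - -106 = -9469 + 106 = -9363$)
$d = -9900$ ($d = -9792 + 9 \left(-12\right) = -9792 - 108 = -9900$)
$\left(d + V\right) - 12103 = \left(-9900 - 9363\right) - 12103 = -19263 - 12103 = -31366$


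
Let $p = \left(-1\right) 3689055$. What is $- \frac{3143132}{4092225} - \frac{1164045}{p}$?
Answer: $- \frac{151814506003}{335476513275} \approx -0.45253$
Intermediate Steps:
$p = -3689055$
$- \frac{3143132}{4092225} - \frac{1164045}{p} = - \frac{3143132}{4092225} - \frac{1164045}{-3689055} = \left(-3143132\right) \frac{1}{4092225} - - \frac{77603}{245937} = - \frac{3143132}{4092225} + \frac{77603}{245937} = - \frac{151814506003}{335476513275}$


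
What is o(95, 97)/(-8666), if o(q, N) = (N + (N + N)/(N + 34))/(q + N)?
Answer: -1843/31138176 ≈ -5.9188e-5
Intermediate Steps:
o(q, N) = (N + 2*N/(34 + N))/(N + q) (o(q, N) = (N + (2*N)/(34 + N))/(N + q) = (N + 2*N/(34 + N))/(N + q))
o(95, 97)/(-8666) = (97*(36 + 97)/(97² + 34*97 + 34*95 + 97*95))/(-8666) = (97*133/(9409 + 3298 + 3230 + 9215))*(-1/8666) = (97*133/25152)*(-1/8666) = (97*(1/25152)*133)*(-1/8666) = (12901/25152)*(-1/8666) = -1843/31138176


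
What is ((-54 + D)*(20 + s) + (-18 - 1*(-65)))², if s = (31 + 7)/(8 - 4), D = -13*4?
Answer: 9486400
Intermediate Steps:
D = -52
s = 19/2 (s = 38/4 = 38*(¼) = 19/2 ≈ 9.5000)
((-54 + D)*(20 + s) + (-18 - 1*(-65)))² = ((-54 - 52)*(20 + 19/2) + (-18 - 1*(-65)))² = (-106*59/2 + (-18 + 65))² = (-3127 + 47)² = (-3080)² = 9486400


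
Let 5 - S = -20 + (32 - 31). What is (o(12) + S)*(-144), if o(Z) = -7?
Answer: -2448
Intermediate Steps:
S = 24 (S = 5 - (-20 + (32 - 31)) = 5 - (-20 + 1) = 5 - 1*(-19) = 5 + 19 = 24)
(o(12) + S)*(-144) = (-7 + 24)*(-144) = 17*(-144) = -2448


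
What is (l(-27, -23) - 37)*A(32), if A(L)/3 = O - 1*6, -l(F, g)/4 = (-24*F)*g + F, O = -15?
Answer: -3760281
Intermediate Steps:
l(F, g) = -4*F + 96*F*g (l(F, g) = -4*((-24*F)*g + F) = -4*(-24*F*g + F) = -4*(F - 24*F*g) = -4*F + 96*F*g)
A(L) = -63 (A(L) = 3*(-15 - 1*6) = 3*(-15 - 6) = 3*(-21) = -63)
(l(-27, -23) - 37)*A(32) = (4*(-27)*(-1 + 24*(-23)) - 37)*(-63) = (4*(-27)*(-1 - 552) - 37)*(-63) = (4*(-27)*(-553) - 37)*(-63) = (59724 - 37)*(-63) = 59687*(-63) = -3760281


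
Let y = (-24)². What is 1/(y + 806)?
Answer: 1/1382 ≈ 0.00072359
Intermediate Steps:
y = 576
1/(y + 806) = 1/(576 + 806) = 1/1382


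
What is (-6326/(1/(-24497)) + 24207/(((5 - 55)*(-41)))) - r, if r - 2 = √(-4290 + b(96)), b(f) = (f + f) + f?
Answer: 317684465207/2050 - I*√4002 ≈ 1.5497e+8 - 63.261*I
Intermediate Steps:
b(f) = 3*f (b(f) = 2*f + f = 3*f)
r = 2 + I*√4002 (r = 2 + √(-4290 + 3*96) = 2 + √(-4290 + 288) = 2 + √(-4002) = 2 + I*√4002 ≈ 2.0 + 63.261*I)
(-6326/(1/(-24497)) + 24207/(((5 - 55)*(-41)))) - r = (-6326/(1/(-24497)) + 24207/(((5 - 55)*(-41)))) - (2 + I*√4002) = (-6326/(-1/24497) + 24207/((-50*(-41)))) + (-2 - I*√4002) = (-6326*(-24497) + 24207/2050) + (-2 - I*√4002) = (154968022 + 24207*(1/2050)) + (-2 - I*√4002) = (154968022 + 24207/2050) + (-2 - I*√4002) = 317684469307/2050 + (-2 - I*√4002) = 317684465207/2050 - I*√4002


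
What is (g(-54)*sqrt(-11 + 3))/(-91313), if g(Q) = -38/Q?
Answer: -38*I*sqrt(2)/2465451 ≈ -2.1797e-5*I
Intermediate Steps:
(g(-54)*sqrt(-11 + 3))/(-91313) = ((-38/(-54))*sqrt(-11 + 3))/(-91313) = ((-38*(-1/54))*sqrt(-8))*(-1/91313) = (19*(2*I*sqrt(2))/27)*(-1/91313) = (38*I*sqrt(2)/27)*(-1/91313) = -38*I*sqrt(2)/2465451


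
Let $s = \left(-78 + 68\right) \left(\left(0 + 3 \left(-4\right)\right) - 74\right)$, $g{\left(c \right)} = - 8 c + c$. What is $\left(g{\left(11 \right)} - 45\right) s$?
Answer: $-104920$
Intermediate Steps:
$g{\left(c \right)} = - 7 c$
$s = 860$ ($s = - 10 \left(\left(0 - 12\right) - 74\right) = - 10 \left(-12 - 74\right) = \left(-10\right) \left(-86\right) = 860$)
$\left(g{\left(11 \right)} - 45\right) s = \left(\left(-7\right) 11 - 45\right) 860 = \left(-77 - 45\right) 860 = \left(-122\right) 860 = -104920$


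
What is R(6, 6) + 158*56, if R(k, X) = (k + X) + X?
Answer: 8866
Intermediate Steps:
R(k, X) = k + 2*X (R(k, X) = (X + k) + X = k + 2*X)
R(6, 6) + 158*56 = (6 + 2*6) + 158*56 = (6 + 12) + 8848 = 18 + 8848 = 8866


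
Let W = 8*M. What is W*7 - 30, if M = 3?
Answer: 138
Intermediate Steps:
W = 24 (W = 8*3 = 24)
W*7 - 30 = 24*7 - 30 = 168 - 30 = 138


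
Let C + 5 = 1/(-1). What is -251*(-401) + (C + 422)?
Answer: 101067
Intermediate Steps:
C = -6 (C = -5 + 1/(-1) = -5 - 1 = -6)
-251*(-401) + (C + 422) = -251*(-401) + (-6 + 422) = 100651 + 416 = 101067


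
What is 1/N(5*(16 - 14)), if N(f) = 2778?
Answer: 1/2778 ≈ 0.00035997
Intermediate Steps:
1/N(5*(16 - 14)) = 1/2778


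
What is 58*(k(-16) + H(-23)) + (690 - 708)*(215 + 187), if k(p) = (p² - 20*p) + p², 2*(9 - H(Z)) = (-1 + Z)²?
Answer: 24838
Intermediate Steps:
H(Z) = 9 - (-1 + Z)²/2
k(p) = -20*p + 2*p²
58*(k(-16) + H(-23)) + (690 - 708)*(215 + 187) = 58*(2*(-16)*(-10 - 16) + (9 - (-1 - 23)²/2)) + (690 - 708)*(215 + 187) = 58*(2*(-16)*(-26) + (9 - ½*(-24)²)) - 18*402 = 58*(832 + (9 - ½*576)) - 7236 = 58*(832 + (9 - 288)) - 7236 = 58*(832 - 279) - 7236 = 58*553 - 7236 = 32074 - 7236 = 24838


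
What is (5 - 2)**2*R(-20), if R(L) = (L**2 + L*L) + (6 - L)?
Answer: 7434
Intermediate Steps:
R(L) = 6 - L + 2*L**2 (R(L) = (L**2 + L**2) + (6 - L) = 2*L**2 + (6 - L) = 6 - L + 2*L**2)
(5 - 2)**2*R(-20) = (5 - 2)**2*(6 - 1*(-20) + 2*(-20)**2) = 3**2*(6 + 20 + 2*400) = 9*(6 + 20 + 800) = 9*826 = 7434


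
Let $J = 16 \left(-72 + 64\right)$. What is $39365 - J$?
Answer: $39493$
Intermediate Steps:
$J = -128$ ($J = 16 \left(-8\right) = -128$)
$39365 - J = 39365 - -128 = 39365 + 128 = 39493$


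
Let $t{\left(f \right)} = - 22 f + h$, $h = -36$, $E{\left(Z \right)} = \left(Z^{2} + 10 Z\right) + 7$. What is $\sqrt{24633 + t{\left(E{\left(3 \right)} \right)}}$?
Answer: $\sqrt{23585} \approx 153.57$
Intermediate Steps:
$E{\left(Z \right)} = 7 + Z^{2} + 10 Z$
$t{\left(f \right)} = -36 - 22 f$ ($t{\left(f \right)} = - 22 f - 36 = -36 - 22 f$)
$\sqrt{24633 + t{\left(E{\left(3 \right)} \right)}} = \sqrt{24633 - \left(36 + 22 \left(7 + 3^{2} + 10 \cdot 3\right)\right)} = \sqrt{24633 - \left(36 + 22 \left(7 + 9 + 30\right)\right)} = \sqrt{24633 - 1048} = \sqrt{23585}$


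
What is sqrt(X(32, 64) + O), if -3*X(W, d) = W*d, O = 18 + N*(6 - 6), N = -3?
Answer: I*sqrt(5982)/3 ≈ 25.781*I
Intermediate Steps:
O = 18 (O = 18 - 3*(6 - 6) = 18 - 3*0 = 18 + 0 = 18)
X(W, d) = -W*d/3
sqrt(X(32, 64) + O) = sqrt(-1/3*32*64 + 18) = sqrt(-2048/3 + 18) = sqrt(-1994/3) = I*sqrt(5982)/3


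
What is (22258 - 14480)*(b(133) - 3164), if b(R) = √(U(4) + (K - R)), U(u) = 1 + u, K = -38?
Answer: -24609592 + 7778*I*√166 ≈ -2.461e+7 + 1.0021e+5*I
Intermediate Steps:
b(R) = √(-33 - R) (b(R) = √((1 + 4) + (-38 - R)) = √(5 + (-38 - R)) = √(-33 - R))
(22258 - 14480)*(b(133) - 3164) = (22258 - 14480)*(√(-33 - 1*133) - 3164) = 7778*(√(-33 - 133) - 3164) = 7778*(√(-166) - 3164) = 7778*(I*√166 - 3164) = 7778*(-3164 + I*√166) = -24609592 + 7778*I*√166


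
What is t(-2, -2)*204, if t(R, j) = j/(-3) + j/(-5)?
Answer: 1088/5 ≈ 217.60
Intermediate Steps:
t(R, j) = -8*j/15 (t(R, j) = j*(-⅓) + j*(-⅕) = -j/3 - j/5 = -8*j/15)
t(-2, -2)*204 = -8/15*(-2)*204 = (16/15)*204 = 1088/5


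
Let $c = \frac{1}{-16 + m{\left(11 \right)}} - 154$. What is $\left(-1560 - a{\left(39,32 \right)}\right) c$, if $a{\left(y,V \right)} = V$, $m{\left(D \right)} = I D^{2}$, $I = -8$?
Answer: $\frac{30155863}{123} \approx 2.4517 \cdot 10^{5}$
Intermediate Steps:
$m{\left(D \right)} = - 8 D^{2}$
$c = - \frac{151537}{984}$ ($c = \frac{1}{-16 - 8 \cdot 11^{2}} - 154 = \frac{1}{-16 - 968} - 154 = \frac{1}{-984} - 154 = - \frac{1}{984} - 154 = - \frac{151537}{984} \approx -154.0$)
$\left(-1560 - a{\left(39,32 \right)}\right) c = \left(-1560 - 32\right) \left(- \frac{151537}{984}\right) = \left(-1592\right) \left(- \frac{151537}{984}\right) = \frac{30155863}{123}$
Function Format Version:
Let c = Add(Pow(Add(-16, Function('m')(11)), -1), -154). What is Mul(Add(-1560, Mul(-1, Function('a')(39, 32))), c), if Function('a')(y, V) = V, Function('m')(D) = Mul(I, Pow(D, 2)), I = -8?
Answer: Rational(30155863, 123) ≈ 2.4517e+5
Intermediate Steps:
Function('m')(D) = Mul(-8, Pow(D, 2))
c = Rational(-151537, 984) (c = Add(Pow(Add(-16, Mul(-8, Pow(11, 2))), -1), -154) = Add(Pow(Add(-16, Mul(-8, 121)), -1), -154) = Add(Pow(Add(-16, -968), -1), -154) = Add(Pow(-984, -1), -154) = Add(Rational(-1, 984), -154) = Rational(-151537, 984) ≈ -154.00)
Mul(Add(-1560, Mul(-1, Function('a')(39, 32))), c) = Mul(Add(-1560, Mul(-1, 32)), Rational(-151537, 984)) = Mul(Add(-1560, -32), Rational(-151537, 984)) = Mul(-1592, Rational(-151537, 984)) = Rational(30155863, 123)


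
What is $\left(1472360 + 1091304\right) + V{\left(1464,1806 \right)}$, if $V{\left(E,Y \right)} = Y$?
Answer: $2565470$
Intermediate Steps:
$\left(1472360 + 1091304\right) + V{\left(1464,1806 \right)} = \left(1472360 + 1091304\right) + 1806 = 2563664 + 1806 = 2565470$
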